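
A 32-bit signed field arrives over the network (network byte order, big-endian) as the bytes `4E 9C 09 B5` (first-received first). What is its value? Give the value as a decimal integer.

Big-endian: lowest address holds the most-significant byte.
The bytes are already most-significant first: 0x4E9C09B5.
0x4E9C09B5 = 1318848949.

1318848949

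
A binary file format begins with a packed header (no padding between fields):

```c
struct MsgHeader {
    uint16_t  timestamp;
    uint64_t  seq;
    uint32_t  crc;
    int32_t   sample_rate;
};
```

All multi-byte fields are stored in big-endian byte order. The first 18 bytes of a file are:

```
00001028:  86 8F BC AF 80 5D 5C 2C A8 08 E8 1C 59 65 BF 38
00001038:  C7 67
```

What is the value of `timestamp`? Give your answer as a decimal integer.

34447

`timestamp` is the first field, at byte offset 0, occupying 2 bytes.
Bytes at offsets 0..1: 86 8F.
Big-endian stores the most-significant byte at the lowest address.
The bytes are already most-significant first: 0x868F.
0x868F = 34447.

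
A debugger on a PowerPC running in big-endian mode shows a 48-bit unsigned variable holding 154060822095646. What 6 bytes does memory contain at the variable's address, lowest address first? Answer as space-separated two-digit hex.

154060822095646 in hexadecimal, padded to 48 bits, is 0x8C1E1493271E.
Split into bytes (most-significant first): 8C 1E 14 93 27 1E.
Big-endian stores the most-significant byte at the lowest address.
So the memory order matches the most-significant-first order: 8C 1E 14 93 27 1E.

8C 1E 14 93 27 1E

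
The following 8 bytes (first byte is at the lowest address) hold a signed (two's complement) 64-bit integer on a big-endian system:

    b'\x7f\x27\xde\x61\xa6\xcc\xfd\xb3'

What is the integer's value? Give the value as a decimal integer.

9162536477900209587

Big-endian stores the most-significant byte at the lowest address.
The bytes are already most-significant first: 0x7F27DE61A6CCFDB3.
0x7F27DE61A6CCFDB3 = 9162536477900209587.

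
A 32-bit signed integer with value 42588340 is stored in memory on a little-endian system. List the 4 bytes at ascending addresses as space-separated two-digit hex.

42588340 in hexadecimal, padded to 32 bits, is 0x0289D8B4.
Split into bytes (most-significant first): 02 89 D8 B4.
In little-endian order the low byte comes first in memory.
So at ascending addresses the bytes are B4 D8 89 02.

B4 D8 89 02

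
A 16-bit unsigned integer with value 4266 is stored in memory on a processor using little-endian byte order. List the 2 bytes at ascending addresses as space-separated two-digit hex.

AA 10

4266 in hexadecimal, padded to 16 bits, is 0x10AA.
Split into bytes (most-significant first): 10 AA.
In little-endian order the low byte comes first in memory.
So at ascending addresses the bytes are AA 10.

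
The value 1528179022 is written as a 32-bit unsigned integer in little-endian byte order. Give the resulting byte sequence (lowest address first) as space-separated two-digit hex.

1528179022 in hexadecimal, padded to 32 bits, is 0x5B16294E.
Split into bytes (most-significant first): 5B 16 29 4E.
In little-endian order the low byte comes first in memory.
So at ascending addresses the bytes are 4E 29 16 5B.

4E 29 16 5B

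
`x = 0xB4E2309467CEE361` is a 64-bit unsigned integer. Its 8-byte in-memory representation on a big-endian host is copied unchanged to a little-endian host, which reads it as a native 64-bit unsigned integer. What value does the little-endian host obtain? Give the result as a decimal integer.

7053708385655513780

Stored big-endian, the bytes at ascending addresses are B4 E2 30 94 67 CE E3 61.
Read back as little-endian, the first byte is least significant, giving 0x61E3CE679430E2B4.
0x61E3CE679430E2B4 = 7053708385655513780.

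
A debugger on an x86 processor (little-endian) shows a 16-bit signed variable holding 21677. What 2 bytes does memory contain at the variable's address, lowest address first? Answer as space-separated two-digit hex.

AD 54

21677 in hexadecimal, padded to 16 bits, is 0x54AD.
Split into bytes (most-significant first): 54 AD.
Little-endian stores the least-significant byte at the lowest address.
So at ascending addresses the bytes are AD 54.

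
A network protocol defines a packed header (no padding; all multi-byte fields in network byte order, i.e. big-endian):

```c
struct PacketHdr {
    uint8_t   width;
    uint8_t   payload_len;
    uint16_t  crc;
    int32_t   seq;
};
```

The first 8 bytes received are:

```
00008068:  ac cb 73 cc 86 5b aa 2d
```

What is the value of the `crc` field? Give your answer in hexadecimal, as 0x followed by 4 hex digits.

`crc` follows `width` (1 B), `payload_len` (1 B), so it starts at offset 1 + 1 = 2 and occupies 2 bytes.
Bytes at offsets 2..3: 73 CC.
Big-endian stores the most-significant byte at the lowest address.
The bytes are already most-significant first: 0x73CC.

0x73CC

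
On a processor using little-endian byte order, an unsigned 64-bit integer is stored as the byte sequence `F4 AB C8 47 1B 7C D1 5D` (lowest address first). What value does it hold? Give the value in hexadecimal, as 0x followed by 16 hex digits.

0x5DD17C1B47C8ABF4

Little-endian stores the least-significant byte at the lowest address.
Reassemble most-significant byte first: 5D D1 7C 1B 47 C8 AB F4 → 0x5DD17C1B47C8ABF4.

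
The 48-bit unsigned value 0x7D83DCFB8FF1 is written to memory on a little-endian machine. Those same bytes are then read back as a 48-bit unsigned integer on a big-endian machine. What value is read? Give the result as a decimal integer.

Stored little-endian, the bytes at ascending addresses are F1 8F FB DC 83 7D.
Read back as big-endian, the last byte is least significant, giving 0xF18FFBDC837D.
0xF18FFBDC837D = 265600708150141.

265600708150141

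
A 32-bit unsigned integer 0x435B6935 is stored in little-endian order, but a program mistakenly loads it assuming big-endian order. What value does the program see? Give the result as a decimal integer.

896097091

Stored little-endian, the bytes at ascending addresses are 35 69 5B 43.
Read back as big-endian, the last byte is least significant, giving 0x35695B43.
0x35695B43 = 896097091.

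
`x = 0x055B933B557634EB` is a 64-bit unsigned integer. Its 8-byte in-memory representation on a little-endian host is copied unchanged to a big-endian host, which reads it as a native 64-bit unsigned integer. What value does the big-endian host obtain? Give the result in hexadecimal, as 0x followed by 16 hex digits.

Stored little-endian, the bytes at ascending addresses are EB 34 76 55 3B 93 5B 05.
Read back as big-endian, the last byte is least significant, giving 0xEB3476553B935B05.

0xEB3476553B935B05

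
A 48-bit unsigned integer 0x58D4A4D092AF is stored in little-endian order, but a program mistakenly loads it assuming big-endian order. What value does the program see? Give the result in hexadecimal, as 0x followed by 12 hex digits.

Stored little-endian, the bytes at ascending addresses are AF 92 D0 A4 D4 58.
Read back as big-endian, the last byte is least significant, giving 0xAF92D0A4D458.

0xAF92D0A4D458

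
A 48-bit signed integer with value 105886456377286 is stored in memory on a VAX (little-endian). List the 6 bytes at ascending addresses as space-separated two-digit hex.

C6 6F 9E 9C 4D 60

105886456377286 in hexadecimal, padded to 48 bits, is 0x604D9C9E6FC6.
Split into bytes (most-significant first): 60 4D 9C 9E 6F C6.
Little-endian: lowest address holds the least-significant byte.
So at ascending addresses the bytes are C6 6F 9E 9C 4D 60.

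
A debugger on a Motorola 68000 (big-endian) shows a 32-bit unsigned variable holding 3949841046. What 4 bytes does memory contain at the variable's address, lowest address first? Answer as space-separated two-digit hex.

EB 6D CA 96

3949841046 in hexadecimal, padded to 32 bits, is 0xEB6DCA96.
Split into bytes (most-significant first): EB 6D CA 96.
In big-endian order the high byte comes first in memory.
So the memory order matches the most-significant-first order: EB 6D CA 96.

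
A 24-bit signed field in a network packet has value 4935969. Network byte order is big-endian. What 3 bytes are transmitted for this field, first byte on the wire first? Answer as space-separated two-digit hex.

4B 51 21

4935969 in hexadecimal, padded to 24 bits, is 0x4B5121.
Split into bytes (most-significant first): 4B 51 21.
In big-endian order the high byte comes first in memory.
So the memory order matches the most-significant-first order: 4B 51 21.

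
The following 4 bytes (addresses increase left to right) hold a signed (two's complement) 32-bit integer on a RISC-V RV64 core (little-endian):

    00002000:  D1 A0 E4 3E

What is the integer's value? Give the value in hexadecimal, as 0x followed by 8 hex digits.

In little-endian order the low byte comes first in memory.
Reassemble most-significant byte first: 3E E4 A0 D1 → 0x3EE4A0D1.

0x3EE4A0D1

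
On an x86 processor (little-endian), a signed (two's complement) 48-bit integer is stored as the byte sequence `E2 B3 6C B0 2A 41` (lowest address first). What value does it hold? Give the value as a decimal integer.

71651604345826

Little-endian stores the least-significant byte at the lowest address.
Reassemble most-significant byte first: 41 2A B0 6C B3 E2 → 0x412AB06CB3E2.
0x412AB06CB3E2 = 71651604345826.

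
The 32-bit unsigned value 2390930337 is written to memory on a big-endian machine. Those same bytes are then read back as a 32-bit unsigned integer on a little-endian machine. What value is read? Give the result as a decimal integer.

2390930337 in 32-bit hexadecimal is 0x8E82B3A1.
Stored big-endian, the bytes at ascending addresses are 8E 82 B3 A1.
Read back as little-endian, the first byte is least significant, giving 0xA1B3828E.
0xA1B3828E = 2712896142.

2712896142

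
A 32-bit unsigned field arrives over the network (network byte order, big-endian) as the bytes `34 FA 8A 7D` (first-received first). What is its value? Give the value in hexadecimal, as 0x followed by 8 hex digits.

0x34FA8A7D

Big-endian stores the most-significant byte at the lowest address.
The bytes are already most-significant first: 0x34FA8A7D.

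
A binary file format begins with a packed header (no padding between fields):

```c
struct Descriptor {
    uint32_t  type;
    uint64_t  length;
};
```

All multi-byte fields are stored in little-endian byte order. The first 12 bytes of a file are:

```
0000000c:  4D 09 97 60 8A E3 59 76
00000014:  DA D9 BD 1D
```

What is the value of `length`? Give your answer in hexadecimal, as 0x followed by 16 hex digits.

0x1DBDD9DA7659E38A

`length` follows `type` (4 bytes), so it starts at byte offset 4 and occupies 8 bytes.
Bytes at offsets 4..11: 8A E3 59 76 DA D9 BD 1D.
Little-endian: lowest address holds the least-significant byte.
Reassemble most-significant byte first: 1D BD D9 DA 76 59 E3 8A → 0x1DBDD9DA7659E38A.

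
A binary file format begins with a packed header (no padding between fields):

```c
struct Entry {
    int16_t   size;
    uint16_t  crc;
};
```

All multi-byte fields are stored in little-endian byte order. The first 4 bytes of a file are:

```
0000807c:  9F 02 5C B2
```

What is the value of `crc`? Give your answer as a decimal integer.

45660

`crc` follows `size` (2 bytes), so it starts at byte offset 2 and occupies 2 bytes.
Bytes at offsets 2..3: 5C B2.
Little-endian stores the least-significant byte at the lowest address.
Reassemble most-significant byte first: B2 5C → 0xB25C.
0xB25C = 45660.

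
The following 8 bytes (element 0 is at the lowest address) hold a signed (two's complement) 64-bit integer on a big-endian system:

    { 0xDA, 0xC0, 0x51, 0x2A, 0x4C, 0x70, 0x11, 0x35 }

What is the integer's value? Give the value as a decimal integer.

Big-endian: lowest address holds the most-significant byte.
The bytes are already most-significant first: 0xDAC0512A4C701135.
Top bit is set, so as a signed 64-bit value this is 0xDAC0512A4C701135 − 2^64 = -2684056135799926475.

-2684056135799926475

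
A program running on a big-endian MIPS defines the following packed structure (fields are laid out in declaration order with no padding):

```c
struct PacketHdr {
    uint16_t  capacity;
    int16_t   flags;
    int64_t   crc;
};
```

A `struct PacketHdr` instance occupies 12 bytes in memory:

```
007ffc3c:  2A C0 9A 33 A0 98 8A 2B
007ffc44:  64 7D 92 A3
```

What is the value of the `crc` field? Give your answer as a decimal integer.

-6874592912206884189

`crc` follows `capacity` (2 B), `flags` (2 B), so it starts at offset 2 + 2 = 4 and occupies 8 bytes.
Bytes at offsets 4..11: A0 98 8A 2B 64 7D 92 A3.
Big-endian stores the most-significant byte at the lowest address.
The bytes are already most-significant first: 0xA0988A2B647D92A3.
Top bit is set, so as a signed 64-bit value this is 0xA0988A2B647D92A3 − 2^64 = -6874592912206884189.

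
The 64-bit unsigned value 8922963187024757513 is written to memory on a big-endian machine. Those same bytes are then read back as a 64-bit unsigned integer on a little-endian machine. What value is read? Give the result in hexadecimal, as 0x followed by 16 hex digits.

8922963187024757513 in 64-bit hexadecimal is 0x7BD4BBBE227F8309.
Stored big-endian, the bytes at ascending addresses are 7B D4 BB BE 22 7F 83 09.
Read back as little-endian, the first byte is least significant, giving 0x09837F22BEBBD47B.

0x09837F22BEBBD47B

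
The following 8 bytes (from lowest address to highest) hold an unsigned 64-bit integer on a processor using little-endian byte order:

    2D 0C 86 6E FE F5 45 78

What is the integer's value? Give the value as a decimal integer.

Little-endian stores the least-significant byte at the lowest address.
Reassemble most-significant byte first: 78 45 F5 FE 6E 86 0C 2D → 0x7845F5FE6E860C2D.
0x7845F5FE6E860C2D = 8666603531069164589.

8666603531069164589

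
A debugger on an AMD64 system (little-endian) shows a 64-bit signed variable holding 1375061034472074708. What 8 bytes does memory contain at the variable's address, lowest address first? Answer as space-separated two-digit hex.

D4 6D 30 B8 B9 32 15 13

1375061034472074708 in hexadecimal, padded to 64 bits, is 0x131532B9B8306DD4.
Split into bytes (most-significant first): 13 15 32 B9 B8 30 6D D4.
In little-endian order the low byte comes first in memory.
So at ascending addresses the bytes are D4 6D 30 B8 B9 32 15 13.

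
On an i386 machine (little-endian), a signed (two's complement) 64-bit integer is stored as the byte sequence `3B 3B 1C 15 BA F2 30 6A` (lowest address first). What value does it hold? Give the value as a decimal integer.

7651882647934483259

Little-endian stores the least-significant byte at the lowest address.
Reassemble most-significant byte first: 6A 30 F2 BA 15 1C 3B 3B → 0x6A30F2BA151C3B3B.
0x6A30F2BA151C3B3B = 7651882647934483259.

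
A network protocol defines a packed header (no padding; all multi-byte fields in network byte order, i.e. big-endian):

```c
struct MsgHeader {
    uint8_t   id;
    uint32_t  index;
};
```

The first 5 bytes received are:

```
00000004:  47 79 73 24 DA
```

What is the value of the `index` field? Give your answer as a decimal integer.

2037589210

`index` follows `id` (1 byte), so it starts at byte offset 1 and occupies 4 bytes.
Bytes at offsets 1..4: 79 73 24 DA.
Big-endian: lowest address holds the most-significant byte.
The bytes are already most-significant first: 0x797324DA.
0x797324DA = 2037589210.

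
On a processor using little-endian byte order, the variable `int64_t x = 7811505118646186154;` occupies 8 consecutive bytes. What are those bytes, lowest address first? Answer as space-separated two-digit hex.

7811505118646186154 in hexadecimal, padded to 64 bits, is 0x6C680A84AE0D30AA.
Split into bytes (most-significant first): 6C 68 0A 84 AE 0D 30 AA.
In little-endian order the low byte comes first in memory.
So at ascending addresses the bytes are AA 30 0D AE 84 0A 68 6C.

AA 30 0D AE 84 0A 68 6C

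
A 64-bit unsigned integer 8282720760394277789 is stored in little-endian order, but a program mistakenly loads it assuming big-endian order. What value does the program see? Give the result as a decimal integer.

8282720760394277789 in 64-bit hexadecimal is 0x72F222A5D90DE39D.
Stored little-endian, the bytes at ascending addresses are 9D E3 0D D9 A5 22 F2 72.
Read back as big-endian, the last byte is least significant, giving 0x9DE30DD9A522F272.
0x9DE30DD9A522F272 = 11376952312097600114.

11376952312097600114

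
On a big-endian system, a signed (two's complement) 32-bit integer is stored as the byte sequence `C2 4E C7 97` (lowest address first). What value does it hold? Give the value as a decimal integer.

Big-endian stores the most-significant byte at the lowest address.
The bytes are already most-significant first: 0xC24EC797.
Top bit is set, so as a signed 32-bit value this is 0xC24EC797 − 2^32 = -1035024489.

-1035024489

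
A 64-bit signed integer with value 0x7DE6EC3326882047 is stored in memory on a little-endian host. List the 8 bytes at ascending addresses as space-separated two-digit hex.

Split into bytes (most-significant first): 7D E6 EC 33 26 88 20 47.
Little-endian stores the least-significant byte at the lowest address.
So at ascending addresses the bytes are 47 20 88 26 33 EC E6 7D.

47 20 88 26 33 EC E6 7D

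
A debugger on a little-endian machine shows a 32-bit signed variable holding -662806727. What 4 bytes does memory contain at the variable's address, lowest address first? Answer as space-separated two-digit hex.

Two's complement of -662806727 in 32 bits: 662806727 = 0x2781A0C7; invert → 0xD87E5F38; add 1 → 0xD87E5F39.
Split into bytes (most-significant first): D8 7E 5F 39.
Little-endian: lowest address holds the least-significant byte.
So at ascending addresses the bytes are 39 5F 7E D8.

39 5F 7E D8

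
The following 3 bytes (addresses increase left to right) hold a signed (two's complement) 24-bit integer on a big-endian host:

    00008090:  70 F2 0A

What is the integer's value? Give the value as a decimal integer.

7401994

Big-endian: lowest address holds the most-significant byte.
The bytes are already most-significant first: 0x70F20A.
0x70F20A = 7401994.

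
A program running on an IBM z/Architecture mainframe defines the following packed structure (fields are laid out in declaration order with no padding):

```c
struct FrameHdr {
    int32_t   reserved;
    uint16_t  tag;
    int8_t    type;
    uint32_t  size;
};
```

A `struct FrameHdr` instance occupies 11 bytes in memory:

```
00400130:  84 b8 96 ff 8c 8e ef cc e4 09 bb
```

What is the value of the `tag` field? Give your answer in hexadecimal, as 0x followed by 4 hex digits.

`tag` follows `reserved` (4 bytes), so it starts at byte offset 4 and occupies 2 bytes.
Bytes at offsets 4..5: 8C 8E.
In big-endian order the high byte comes first in memory.
The bytes are already most-significant first: 0x8C8E.

0x8C8E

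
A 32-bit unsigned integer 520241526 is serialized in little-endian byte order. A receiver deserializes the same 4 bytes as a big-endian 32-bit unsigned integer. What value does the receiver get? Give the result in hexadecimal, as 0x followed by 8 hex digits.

0x7641021F

520241526 in 32-bit hexadecimal is 0x1F024176.
Stored little-endian, the bytes at ascending addresses are 76 41 02 1F.
Read back as big-endian, the last byte is least significant, giving 0x7641021F.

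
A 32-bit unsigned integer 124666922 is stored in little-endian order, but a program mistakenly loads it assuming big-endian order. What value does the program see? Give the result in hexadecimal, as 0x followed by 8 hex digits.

0x2A446E07

124666922 in 32-bit hexadecimal is 0x076E442A.
Stored little-endian, the bytes at ascending addresses are 2A 44 6E 07.
Read back as big-endian, the last byte is least significant, giving 0x2A446E07.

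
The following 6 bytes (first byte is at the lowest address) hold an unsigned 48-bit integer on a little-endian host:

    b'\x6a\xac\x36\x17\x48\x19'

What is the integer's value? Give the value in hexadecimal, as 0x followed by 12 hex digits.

Little-endian: lowest address holds the least-significant byte.
Reassemble most-significant byte first: 19 48 17 36 AC 6A → 0x19481736AC6A.

0x19481736AC6A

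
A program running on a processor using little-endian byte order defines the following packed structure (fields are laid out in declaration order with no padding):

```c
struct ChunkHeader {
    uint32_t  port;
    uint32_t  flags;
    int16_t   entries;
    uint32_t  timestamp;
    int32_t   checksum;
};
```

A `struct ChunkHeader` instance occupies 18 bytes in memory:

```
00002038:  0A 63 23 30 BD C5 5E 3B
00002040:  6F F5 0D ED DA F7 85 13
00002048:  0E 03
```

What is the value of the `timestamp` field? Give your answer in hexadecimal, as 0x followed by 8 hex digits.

0xF7DAED0D

`timestamp` follows `port` (4 B), `flags` (4 B), `entries` (2 B), so it starts at offset 4 + 4 + 2 = 10 and occupies 4 bytes.
Bytes at offsets 10..13: 0D ED DA F7.
Little-endian stores the least-significant byte at the lowest address.
Reassemble most-significant byte first: F7 DA ED 0D → 0xF7DAED0D.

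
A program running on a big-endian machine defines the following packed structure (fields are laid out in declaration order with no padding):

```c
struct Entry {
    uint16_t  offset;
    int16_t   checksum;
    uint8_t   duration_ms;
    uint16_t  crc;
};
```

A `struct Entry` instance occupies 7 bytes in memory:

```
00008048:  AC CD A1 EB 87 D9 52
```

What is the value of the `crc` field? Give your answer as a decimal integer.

55634

`crc` follows `offset` (2 B), `checksum` (2 B), `duration_ms` (1 B), so it starts at offset 2 + 2 + 1 = 5 and occupies 2 bytes.
Bytes at offsets 5..6: D9 52.
In big-endian order the high byte comes first in memory.
The bytes are already most-significant first: 0xD952.
0xD952 = 55634.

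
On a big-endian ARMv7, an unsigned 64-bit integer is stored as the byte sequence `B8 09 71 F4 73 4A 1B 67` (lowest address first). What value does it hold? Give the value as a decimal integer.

13261255872489331559

Big-endian: lowest address holds the most-significant byte.
The bytes are already most-significant first: 0xB80971F4734A1B67.
0xB80971F4734A1B67 = 13261255872489331559.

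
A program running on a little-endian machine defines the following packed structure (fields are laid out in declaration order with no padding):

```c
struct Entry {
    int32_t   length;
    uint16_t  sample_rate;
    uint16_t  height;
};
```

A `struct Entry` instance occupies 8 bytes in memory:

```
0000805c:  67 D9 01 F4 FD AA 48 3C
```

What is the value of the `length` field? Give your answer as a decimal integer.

-201205401

`length` is the first field, at byte offset 0, occupying 4 bytes.
Bytes at offsets 0..3: 67 D9 01 F4.
In little-endian order the low byte comes first in memory.
Reassemble most-significant byte first: F4 01 D9 67 → 0xF401D967.
Top bit is set, so as a signed 32-bit value this is 0xF401D967 − 2^32 = -201205401.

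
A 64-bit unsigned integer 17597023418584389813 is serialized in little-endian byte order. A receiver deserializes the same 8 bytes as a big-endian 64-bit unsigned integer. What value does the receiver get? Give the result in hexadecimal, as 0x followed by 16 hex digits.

17597023418584389813 in 64-bit hexadecimal is 0xF4352F90F0F3D8B5.
Stored little-endian, the bytes at ascending addresses are B5 D8 F3 F0 90 2F 35 F4.
Read back as big-endian, the last byte is least significant, giving 0xB5D8F3F0902F35F4.

0xB5D8F3F0902F35F4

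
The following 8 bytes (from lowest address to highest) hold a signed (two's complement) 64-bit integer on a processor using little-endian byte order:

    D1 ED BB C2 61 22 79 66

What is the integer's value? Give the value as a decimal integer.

In little-endian order the low byte comes first in memory.
Reassemble most-significant byte first: 66 79 22 61 C2 BB ED D1 → 0x66792261C2BBEDD1.
0x66792261C2BBEDD1 = 7383970867324906961.

7383970867324906961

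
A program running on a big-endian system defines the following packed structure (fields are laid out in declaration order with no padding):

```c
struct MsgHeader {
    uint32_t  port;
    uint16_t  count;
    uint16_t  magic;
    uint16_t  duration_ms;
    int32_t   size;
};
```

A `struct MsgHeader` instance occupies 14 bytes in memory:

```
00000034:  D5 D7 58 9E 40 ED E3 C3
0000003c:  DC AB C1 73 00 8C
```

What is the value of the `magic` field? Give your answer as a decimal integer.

58307

`magic` follows `port` (4 B), `count` (2 B), so it starts at offset 4 + 2 = 6 and occupies 2 bytes.
Bytes at offsets 6..7: E3 C3.
Big-endian stores the most-significant byte at the lowest address.
The bytes are already most-significant first: 0xE3C3.
0xE3C3 = 58307.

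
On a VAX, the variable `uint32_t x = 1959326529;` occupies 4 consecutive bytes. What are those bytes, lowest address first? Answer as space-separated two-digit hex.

1959326529 in hexadecimal, padded to 32 bits, is 0x74C8F341.
Split into bytes (most-significant first): 74 C8 F3 41.
In little-endian order the low byte comes first in memory.
So at ascending addresses the bytes are 41 F3 C8 74.

41 F3 C8 74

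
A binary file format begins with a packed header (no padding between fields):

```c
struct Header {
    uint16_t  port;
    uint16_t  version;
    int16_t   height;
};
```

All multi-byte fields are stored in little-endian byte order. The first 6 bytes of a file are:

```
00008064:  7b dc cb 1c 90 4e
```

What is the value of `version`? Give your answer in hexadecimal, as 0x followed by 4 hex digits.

0x1CCB

`version` follows `port` (2 bytes), so it starts at byte offset 2 and occupies 2 bytes.
Bytes at offsets 2..3: CB 1C.
Little-endian stores the least-significant byte at the lowest address.
Reassemble most-significant byte first: 1C CB → 0x1CCB.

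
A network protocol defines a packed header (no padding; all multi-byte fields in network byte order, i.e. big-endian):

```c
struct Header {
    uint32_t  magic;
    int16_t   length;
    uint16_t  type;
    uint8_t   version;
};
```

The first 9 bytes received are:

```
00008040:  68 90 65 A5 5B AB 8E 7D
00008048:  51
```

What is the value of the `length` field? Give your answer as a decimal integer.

`length` follows `magic` (4 bytes), so it starts at byte offset 4 and occupies 2 bytes.
Bytes at offsets 4..5: 5B AB.
Big-endian: lowest address holds the most-significant byte.
The bytes are already most-significant first: 0x5BAB.
0x5BAB = 23467.

23467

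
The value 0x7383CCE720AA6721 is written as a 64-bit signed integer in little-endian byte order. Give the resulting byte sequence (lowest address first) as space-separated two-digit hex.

Split into bytes (most-significant first): 73 83 CC E7 20 AA 67 21.
In little-endian order the low byte comes first in memory.
So at ascending addresses the bytes are 21 67 AA 20 E7 CC 83 73.

21 67 AA 20 E7 CC 83 73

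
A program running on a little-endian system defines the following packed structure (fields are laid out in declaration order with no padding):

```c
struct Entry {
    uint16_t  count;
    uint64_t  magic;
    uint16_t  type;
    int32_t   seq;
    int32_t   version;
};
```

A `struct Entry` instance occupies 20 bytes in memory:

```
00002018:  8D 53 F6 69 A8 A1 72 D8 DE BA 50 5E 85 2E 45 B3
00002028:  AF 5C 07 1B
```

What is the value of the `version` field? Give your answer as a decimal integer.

`version` follows `count` (2 B), `magic` (8 B), `type` (2 B), `seq` (4 B), so it starts at offset 2 + 8 + 2 + 4 = 16 and occupies 4 bytes.
Bytes at offsets 16..19: AF 5C 07 1B.
In little-endian order the low byte comes first in memory.
Reassemble most-significant byte first: 1B 07 5C AF → 0x1B075CAF.
0x1B075CAF = 453467311.

453467311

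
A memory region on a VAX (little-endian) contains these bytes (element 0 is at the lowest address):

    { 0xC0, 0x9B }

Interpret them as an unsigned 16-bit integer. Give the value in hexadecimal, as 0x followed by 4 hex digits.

0x9BC0

Little-endian stores the least-significant byte at the lowest address.
Reassemble most-significant byte first: 9B C0 → 0x9BC0.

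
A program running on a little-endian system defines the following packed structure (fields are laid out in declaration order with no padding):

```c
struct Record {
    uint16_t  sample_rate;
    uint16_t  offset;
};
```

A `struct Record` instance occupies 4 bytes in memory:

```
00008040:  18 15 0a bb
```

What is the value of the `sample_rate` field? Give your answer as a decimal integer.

`sample_rate` is the first field, at byte offset 0, occupying 2 bytes.
Bytes at offsets 0..1: 18 15.
Little-endian: lowest address holds the least-significant byte.
Reassemble most-significant byte first: 15 18 → 0x1518.
0x1518 = 5400.

5400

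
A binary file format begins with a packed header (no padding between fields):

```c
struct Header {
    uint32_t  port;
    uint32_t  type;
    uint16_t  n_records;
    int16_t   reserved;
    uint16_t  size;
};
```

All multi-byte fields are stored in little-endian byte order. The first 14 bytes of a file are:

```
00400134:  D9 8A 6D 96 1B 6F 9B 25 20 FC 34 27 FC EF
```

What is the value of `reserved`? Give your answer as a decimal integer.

`reserved` follows `port` (4 B), `type` (4 B), `n_records` (2 B), so it starts at offset 4 + 4 + 2 = 10 and occupies 2 bytes.
Bytes at offsets 10..11: 34 27.
Little-endian: lowest address holds the least-significant byte.
Reassemble most-significant byte first: 27 34 → 0x2734.
0x2734 = 10036.

10036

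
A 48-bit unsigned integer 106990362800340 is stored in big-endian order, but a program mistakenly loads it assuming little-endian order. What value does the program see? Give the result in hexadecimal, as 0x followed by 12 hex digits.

106990362800340 in 48-bit hexadecimal is 0x614EA291B0D4.
Stored big-endian, the bytes at ascending addresses are 61 4E A2 91 B0 D4.
Read back as little-endian, the first byte is least significant, giving 0xD4B091A24E61.

0xD4B091A24E61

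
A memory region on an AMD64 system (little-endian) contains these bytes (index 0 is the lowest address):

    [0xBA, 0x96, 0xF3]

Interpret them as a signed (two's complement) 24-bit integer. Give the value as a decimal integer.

Little-endian: lowest address holds the least-significant byte.
Reassemble most-significant byte first: F3 96 BA → 0xF396BA.
Top bit is set, so as a signed 24-bit value this is 0xF396BA − 2^24 = -813382.

-813382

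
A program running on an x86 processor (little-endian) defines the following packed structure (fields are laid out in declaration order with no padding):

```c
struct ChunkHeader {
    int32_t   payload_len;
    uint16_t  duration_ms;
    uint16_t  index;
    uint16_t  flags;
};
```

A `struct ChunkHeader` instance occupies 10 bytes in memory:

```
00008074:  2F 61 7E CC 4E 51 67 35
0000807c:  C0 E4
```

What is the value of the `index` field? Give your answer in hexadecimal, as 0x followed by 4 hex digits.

0x3567

`index` follows `payload_len` (4 B), `duration_ms` (2 B), so it starts at offset 4 + 2 = 6 and occupies 2 bytes.
Bytes at offsets 6..7: 67 35.
In little-endian order the low byte comes first in memory.
Reassemble most-significant byte first: 35 67 → 0x3567.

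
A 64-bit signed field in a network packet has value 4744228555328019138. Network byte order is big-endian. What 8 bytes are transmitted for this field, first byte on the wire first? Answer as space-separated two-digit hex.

4744228555328019138 in hexadecimal, padded to 64 bits, is 0x41D6E2BC2D975AC2.
Split into bytes (most-significant first): 41 D6 E2 BC 2D 97 5A C2.
In big-endian order the high byte comes first in memory.
So the memory order matches the most-significant-first order: 41 D6 E2 BC 2D 97 5A C2.

41 D6 E2 BC 2D 97 5A C2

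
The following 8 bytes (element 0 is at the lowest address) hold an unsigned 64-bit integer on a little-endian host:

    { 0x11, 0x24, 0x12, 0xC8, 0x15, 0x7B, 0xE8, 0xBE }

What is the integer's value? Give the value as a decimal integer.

13756380395284341777

Little-endian stores the least-significant byte at the lowest address.
Reassemble most-significant byte first: BE E8 7B 15 C8 12 24 11 → 0xBEE87B15C8122411.
0xBEE87B15C8122411 = 13756380395284341777.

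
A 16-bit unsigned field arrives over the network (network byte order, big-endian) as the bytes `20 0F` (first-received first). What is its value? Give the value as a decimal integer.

8207

Big-endian: lowest address holds the most-significant byte.
The bytes are already most-significant first: 0x200F.
0x200F = 8207.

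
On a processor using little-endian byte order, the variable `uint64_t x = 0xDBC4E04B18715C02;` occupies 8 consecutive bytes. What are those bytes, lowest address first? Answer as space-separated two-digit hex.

Split into bytes (most-significant first): DB C4 E0 4B 18 71 5C 02.
Little-endian: lowest address holds the least-significant byte.
So at ascending addresses the bytes are 02 5C 71 18 4B E0 C4 DB.

02 5C 71 18 4B E0 C4 DB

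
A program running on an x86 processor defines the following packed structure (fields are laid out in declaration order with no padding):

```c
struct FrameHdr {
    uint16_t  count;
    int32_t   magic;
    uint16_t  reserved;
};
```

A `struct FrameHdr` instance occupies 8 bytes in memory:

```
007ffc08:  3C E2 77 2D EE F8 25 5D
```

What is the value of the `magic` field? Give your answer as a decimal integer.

`magic` follows `count` (2 bytes), so it starts at byte offset 2 and occupies 4 bytes.
Bytes at offsets 2..5: 77 2D EE F8.
In little-endian order the low byte comes first in memory.
Reassemble most-significant byte first: F8 EE 2D 77 → 0xF8EE2D77.
Top bit is set, so as a signed 32-bit value this is 0xF8EE2D77 − 2^32 = -118608521.

-118608521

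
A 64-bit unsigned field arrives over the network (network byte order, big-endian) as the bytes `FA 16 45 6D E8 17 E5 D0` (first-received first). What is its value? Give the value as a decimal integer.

Big-endian: lowest address holds the most-significant byte.
The bytes are already most-significant first: 0xFA16456DE817E5D0.
0xFA16456DE817E5D0 = 18020667297317250512.

18020667297317250512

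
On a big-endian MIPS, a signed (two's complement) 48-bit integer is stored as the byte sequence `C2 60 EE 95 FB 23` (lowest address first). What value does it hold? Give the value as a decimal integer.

In big-endian order the high byte comes first in memory.
The bytes are already most-significant first: 0xC260EE95FB23.
Top bit is set, so as a signed 48-bit value this is 0xC260EE95FB23 − 2^48 = -67753401255133.

-67753401255133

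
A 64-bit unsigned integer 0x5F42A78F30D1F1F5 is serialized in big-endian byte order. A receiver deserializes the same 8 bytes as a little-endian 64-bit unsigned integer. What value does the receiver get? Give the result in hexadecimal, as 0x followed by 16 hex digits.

0xF5F1D1308FA7425F

Stored big-endian, the bytes at ascending addresses are 5F 42 A7 8F 30 D1 F1 F5.
Read back as little-endian, the first byte is least significant, giving 0xF5F1D1308FA7425F.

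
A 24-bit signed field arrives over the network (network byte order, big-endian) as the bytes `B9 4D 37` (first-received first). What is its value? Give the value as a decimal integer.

In big-endian order the high byte comes first in memory.
The bytes are already most-significant first: 0xB94D37.
Top bit is set, so as a signed 24-bit value this is 0xB94D37 − 2^24 = -4633289.

-4633289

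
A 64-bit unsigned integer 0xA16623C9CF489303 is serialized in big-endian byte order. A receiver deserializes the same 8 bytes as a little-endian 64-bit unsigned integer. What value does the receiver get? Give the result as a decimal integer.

257629660960220833

Stored big-endian, the bytes at ascending addresses are A1 66 23 C9 CF 48 93 03.
Read back as little-endian, the first byte is least significant, giving 0x039348CFC92366A1.
0x039348CFC92366A1 = 257629660960220833.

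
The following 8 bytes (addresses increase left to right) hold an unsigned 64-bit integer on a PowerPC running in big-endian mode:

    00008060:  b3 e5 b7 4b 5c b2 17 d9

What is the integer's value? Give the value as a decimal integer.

12962968636761446361

Big-endian stores the most-significant byte at the lowest address.
The bytes are already most-significant first: 0xB3E5B74B5CB217D9.
0xB3E5B74B5CB217D9 = 12962968636761446361.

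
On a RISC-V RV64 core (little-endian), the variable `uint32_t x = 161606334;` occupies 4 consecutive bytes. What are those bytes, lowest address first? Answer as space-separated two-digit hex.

BE EA A1 09

161606334 in hexadecimal, padded to 32 bits, is 0x09A1EABE.
Split into bytes (most-significant first): 09 A1 EA BE.
Little-endian: lowest address holds the least-significant byte.
So at ascending addresses the bytes are BE EA A1 09.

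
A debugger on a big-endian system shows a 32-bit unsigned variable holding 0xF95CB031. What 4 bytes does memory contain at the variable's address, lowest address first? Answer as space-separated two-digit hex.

F9 5C B0 31

Split into bytes (most-significant first): F9 5C B0 31.
Big-endian: lowest address holds the most-significant byte.
So the memory order matches the most-significant-first order: F9 5C B0 31.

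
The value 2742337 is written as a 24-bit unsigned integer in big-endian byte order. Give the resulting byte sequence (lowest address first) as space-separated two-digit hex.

29 D8 41

2742337 in hexadecimal, padded to 24 bits, is 0x29D841.
Split into bytes (most-significant first): 29 D8 41.
Big-endian: lowest address holds the most-significant byte.
So the memory order matches the most-significant-first order: 29 D8 41.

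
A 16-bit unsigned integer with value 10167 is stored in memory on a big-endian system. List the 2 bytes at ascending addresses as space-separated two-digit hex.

27 B7

10167 in hexadecimal, padded to 16 bits, is 0x27B7.
Split into bytes (most-significant first): 27 B7.
Big-endian: lowest address holds the most-significant byte.
So the memory order matches the most-significant-first order: 27 B7.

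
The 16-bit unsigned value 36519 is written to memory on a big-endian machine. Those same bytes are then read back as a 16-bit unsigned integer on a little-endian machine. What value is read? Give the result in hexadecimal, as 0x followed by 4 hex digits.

0xA78E

36519 in 16-bit hexadecimal is 0x8EA7.
Stored big-endian, the bytes at ascending addresses are 8E A7.
Read back as little-endian, the first byte is least significant, giving 0xA78E.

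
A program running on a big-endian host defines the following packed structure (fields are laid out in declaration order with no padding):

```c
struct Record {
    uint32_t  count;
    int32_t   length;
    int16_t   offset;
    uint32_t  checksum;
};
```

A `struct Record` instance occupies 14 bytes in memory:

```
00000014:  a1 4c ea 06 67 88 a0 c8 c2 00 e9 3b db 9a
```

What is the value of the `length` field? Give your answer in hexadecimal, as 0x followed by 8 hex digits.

`length` follows `count` (4 bytes), so it starts at byte offset 4 and occupies 4 bytes.
Bytes at offsets 4..7: 67 88 A0 C8.
In big-endian order the high byte comes first in memory.
The bytes are already most-significant first: 0x6788A0C8.

0x6788A0C8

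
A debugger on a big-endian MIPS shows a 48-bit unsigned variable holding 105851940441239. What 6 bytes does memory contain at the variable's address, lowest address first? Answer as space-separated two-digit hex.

60 45 93 4F 0C 97

105851940441239 in hexadecimal, padded to 48 bits, is 0x6045934F0C97.
Split into bytes (most-significant first): 60 45 93 4F 0C 97.
Big-endian stores the most-significant byte at the lowest address.
So the memory order matches the most-significant-first order: 60 45 93 4F 0C 97.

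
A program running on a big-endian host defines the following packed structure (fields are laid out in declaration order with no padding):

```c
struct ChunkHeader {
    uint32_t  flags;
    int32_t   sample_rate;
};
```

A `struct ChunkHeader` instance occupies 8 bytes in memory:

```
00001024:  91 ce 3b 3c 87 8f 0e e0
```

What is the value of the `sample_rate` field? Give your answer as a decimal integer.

-2020667680

`sample_rate` follows `flags` (4 bytes), so it starts at byte offset 4 and occupies 4 bytes.
Bytes at offsets 4..7: 87 8F 0E E0.
Big-endian: lowest address holds the most-significant byte.
The bytes are already most-significant first: 0x878F0EE0.
Top bit is set, so as a signed 32-bit value this is 0x878F0EE0 − 2^32 = -2020667680.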